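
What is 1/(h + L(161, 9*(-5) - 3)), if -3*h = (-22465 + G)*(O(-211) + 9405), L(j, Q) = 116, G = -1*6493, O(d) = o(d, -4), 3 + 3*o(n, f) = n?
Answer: 9/810854002 ≈ 1.1099e-8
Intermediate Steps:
o(n, f) = -1 + n/3
O(d) = -1 + d/3
G = -6493
h = 810852958/9 (h = -(-22465 - 6493)*((-1 + (1/3)*(-211)) + 9405)/3 = -(-28958)*((-1 - 211/3) + 9405)/3 = -(-28958)*(-214/3 + 9405)/3 = -(-28958)*28001/(3*3) = -1/3*(-810852958/3) = 810852958/9 ≈ 9.0095e+7)
1/(h + L(161, 9*(-5) - 3)) = 1/(810852958/9 + 116) = 1/(810854002/9) = 9/810854002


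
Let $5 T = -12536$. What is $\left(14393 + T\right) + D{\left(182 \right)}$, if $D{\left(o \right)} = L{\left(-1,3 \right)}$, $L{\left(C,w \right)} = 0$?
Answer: $\frac{59429}{5} \approx 11886.0$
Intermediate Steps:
$T = - \frac{12536}{5}$ ($T = \frac{1}{5} \left(-12536\right) = - \frac{12536}{5} \approx -2507.2$)
$D{\left(o \right)} = 0$
$\left(14393 + T\right) + D{\left(182 \right)} = \left(14393 - \frac{12536}{5}\right) + 0 = \frac{59429}{5} + 0 = \frac{59429}{5}$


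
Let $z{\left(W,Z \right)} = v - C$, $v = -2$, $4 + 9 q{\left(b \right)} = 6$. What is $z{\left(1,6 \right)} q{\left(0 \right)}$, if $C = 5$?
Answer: $- \frac{14}{9} \approx -1.5556$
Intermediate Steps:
$q{\left(b \right)} = \frac{2}{9}$ ($q{\left(b \right)} = - \frac{4}{9} + \frac{1}{9} \cdot 6 = - \frac{4}{9} + \frac{2}{3} = \frac{2}{9}$)
$z{\left(W,Z \right)} = -7$ ($z{\left(W,Z \right)} = -2 - 5 = -7$)
$z{\left(1,6 \right)} q{\left(0 \right)} = \left(-7\right) \frac{2}{9} = - \frac{14}{9}$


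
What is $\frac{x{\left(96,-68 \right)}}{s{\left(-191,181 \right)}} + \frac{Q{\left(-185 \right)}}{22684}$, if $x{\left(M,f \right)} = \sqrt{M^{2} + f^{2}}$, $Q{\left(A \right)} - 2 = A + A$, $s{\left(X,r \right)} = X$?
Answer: $- \frac{92}{5671} - \frac{4 \sqrt{865}}{191} \approx -0.63216$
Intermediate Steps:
$Q{\left(A \right)} = 2 + 2 A$ ($Q{\left(A \right)} = 2 + \left(A + A\right) = 2 + 2 A$)
$\frac{x{\left(96,-68 \right)}}{s{\left(-191,181 \right)}} + \frac{Q{\left(-185 \right)}}{22684} = \frac{\sqrt{96^{2} + \left(-68\right)^{2}}}{-191} + \frac{2 + 2 \left(-185\right)}{22684} = \sqrt{9216 + 4624} \left(- \frac{1}{191}\right) + \left(2 - 370\right) \frac{1}{22684} = \sqrt{13840} \left(- \frac{1}{191}\right) - \frac{92}{5671} = 4 \sqrt{865} \left(- \frac{1}{191}\right) - \frac{92}{5671} = - \frac{4 \sqrt{865}}{191} - \frac{92}{5671} = - \frac{92}{5671} - \frac{4 \sqrt{865}}{191}$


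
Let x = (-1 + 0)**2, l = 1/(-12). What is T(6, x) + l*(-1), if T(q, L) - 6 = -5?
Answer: 13/12 ≈ 1.0833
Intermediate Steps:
l = -1/12 ≈ -0.083333
x = 1 (x = (-1)**2 = 1)
T(q, L) = 1 (T(q, L) = 6 - 5 = 1)
T(6, x) + l*(-1) = 1 - 1/12*(-1) = 1 + 1/12 = 13/12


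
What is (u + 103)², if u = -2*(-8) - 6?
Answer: 12769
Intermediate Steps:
u = 10 (u = 16 - 6 = 10)
(u + 103)² = (10 + 103)² = 113² = 12769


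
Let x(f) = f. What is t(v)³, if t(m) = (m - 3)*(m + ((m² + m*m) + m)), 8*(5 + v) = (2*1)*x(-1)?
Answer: -1635108092541/32768 ≈ -4.9900e+7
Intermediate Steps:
v = -21/4 (v = -5 + ((2*1)*(-1))/8 = -5 + (2*(-1))/8 = -5 + (⅛)*(-2) = -5 - ¼ = -21/4 ≈ -5.2500)
t(m) = (-3 + m)*(2*m + 2*m²) (t(m) = (-3 + m)*(m + ((m² + m²) + m)) = (-3 + m)*(m + (2*m² + m)) = (-3 + m)*(m + (m + 2*m²)) = (-3 + m)*(2*m + 2*m²))
t(v)³ = (2*(-21/4)*(-3 + (-21/4)² - 2*(-21/4)))³ = (2*(-21/4)*(-3 + 441/16 + 21/2))³ = (2*(-21/4)*(561/16))³ = (-11781/32)³ = -1635108092541/32768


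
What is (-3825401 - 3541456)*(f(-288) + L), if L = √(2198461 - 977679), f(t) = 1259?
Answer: -9274872963 - 7366857*√1220782 ≈ -1.7414e+10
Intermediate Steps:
L = √1220782 ≈ 1104.9
(-3825401 - 3541456)*(f(-288) + L) = (-3825401 - 3541456)*(1259 + √1220782) = -7366857*(1259 + √1220782) = -9274872963 - 7366857*√1220782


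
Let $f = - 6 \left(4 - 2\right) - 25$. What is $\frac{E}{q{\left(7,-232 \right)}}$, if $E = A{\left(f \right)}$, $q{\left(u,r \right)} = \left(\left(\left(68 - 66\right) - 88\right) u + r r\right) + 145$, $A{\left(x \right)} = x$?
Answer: $- \frac{37}{53367} \approx -0.00069331$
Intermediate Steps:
$f = -37$ ($f = \left(-6\right) 2 - 25 = -12 - 25 = -37$)
$q{\left(u,r \right)} = 145 + r^{2} - 86 u$ ($q{\left(u,r \right)} = \left(\left(2 - 88\right) u + r^{2}\right) + 145 = \left(- 86 u + r^{2}\right) + 145 = \left(r^{2} - 86 u\right) + 145 = 145 + r^{2} - 86 u$)
$E = -37$
$\frac{E}{q{\left(7,-232 \right)}} = - \frac{37}{145 + \left(-232\right)^{2} - 602} = - \frac{37}{145 + 53824 - 602} = - \frac{37}{53367}$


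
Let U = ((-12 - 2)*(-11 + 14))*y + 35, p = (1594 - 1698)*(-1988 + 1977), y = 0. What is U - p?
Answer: -1109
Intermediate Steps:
p = 1144 (p = -104*(-11) = 1144)
U = 35 (U = ((-12 - 2)*(-11 + 14))*0 + 35 = -14*3*0 + 35 = -42*0 + 35 = 0 + 35 = 35)
U - p = 35 - 1*1144 = 35 - 1144 = -1109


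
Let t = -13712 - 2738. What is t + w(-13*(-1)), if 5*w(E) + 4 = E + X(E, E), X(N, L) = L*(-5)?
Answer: -82306/5 ≈ -16461.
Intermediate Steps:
X(N, L) = -5*L
t = -16450
w(E) = -⅘ - 4*E/5 (w(E) = -⅘ + (E - 5*E)/5 = -⅘ + (-4*E)/5 = -⅘ - 4*E/5)
t + w(-13*(-1)) = -16450 + (-⅘ - (-52)*(-1)/5) = -16450 + (-⅘ - ⅘*13) = -16450 + (-⅘ - 52/5) = -16450 - 56/5 = -82306/5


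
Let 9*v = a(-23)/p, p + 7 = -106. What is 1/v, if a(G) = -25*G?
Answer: -1017/575 ≈ -1.7687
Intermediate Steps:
p = -113 (p = -7 - 106 = -113)
v = -575/1017 (v = (-25*(-23)/(-113))/9 = (575*(-1/113))/9 = (⅑)*(-575/113) = -575/1017 ≈ -0.56539)
1/v = 1/(-575/1017) = -1017/575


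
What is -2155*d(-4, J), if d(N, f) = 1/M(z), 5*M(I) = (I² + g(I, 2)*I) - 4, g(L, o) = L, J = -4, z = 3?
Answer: -10775/14 ≈ -769.64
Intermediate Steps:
M(I) = -⅘ + 2*I²/5 (M(I) = ((I² + I*I) - 4)/5 = ((I² + I²) - 4)/5 = (2*I² - 4)/5 = (-4 + 2*I²)/5 = -⅘ + 2*I²/5)
d(N, f) = 5/14 (d(N, f) = 1/(-⅘ + (⅖)*3²) = 1/(-⅘ + (⅖)*9) = 1/(-⅘ + 18/5) = 1/(14/5) = 5/14)
-2155*d(-4, J) = -2155*5/14 = -10775/14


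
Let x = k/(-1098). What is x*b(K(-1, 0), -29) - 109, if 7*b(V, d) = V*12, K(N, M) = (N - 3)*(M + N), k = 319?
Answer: -142181/1281 ≈ -110.99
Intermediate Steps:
K(N, M) = (-3 + N)*(M + N)
x = -319/1098 (x = 319/(-1098) = 319*(-1/1098) = -319/1098 ≈ -0.29053)
b(V, d) = 12*V/7 (b(V, d) = (V*12)/7 = (12*V)/7 = 12*V/7)
x*b(K(-1, 0), -29) - 109 = -638*((-1)**2 - 3*0 - 3*(-1) + 0*(-1))/1281 - 109 = -638*(1 + 0 + 3 + 0)/1281 - 109 = -638*4/1281 - 109 = -319/1098*48/7 - 109 = -2552/1281 - 109 = -142181/1281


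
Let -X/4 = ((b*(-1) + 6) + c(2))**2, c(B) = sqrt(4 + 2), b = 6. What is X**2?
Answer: 576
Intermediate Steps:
c(B) = sqrt(6)
X = -24 (X = -4*((6*(-1) + 6) + sqrt(6))**2 = -4*((-6 + 6) + sqrt(6))**2 = -4*(0 + sqrt(6))**2 = -4*(sqrt(6))**2 = -4*6 = -24)
X**2 = (-24)**2 = 576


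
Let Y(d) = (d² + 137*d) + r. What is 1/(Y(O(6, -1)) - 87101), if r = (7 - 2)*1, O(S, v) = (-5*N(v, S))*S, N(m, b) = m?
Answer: -1/82086 ≈ -1.2182e-5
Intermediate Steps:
O(S, v) = -5*S*v (O(S, v) = (-5*v)*S = -5*S*v)
r = 5 (r = 5*1 = 5)
Y(d) = 5 + d² + 137*d (Y(d) = (d² + 137*d) + 5 = 5 + d² + 137*d)
1/(Y(O(6, -1)) - 87101) = 1/((5 + (-5*6*(-1))² + 137*(-5*6*(-1))) - 87101) = 1/((5 + 30² + 137*30) - 87101) = 1/((5 + 900 + 4110) - 87101) = 1/(5015 - 87101) = 1/(-82086) = -1/82086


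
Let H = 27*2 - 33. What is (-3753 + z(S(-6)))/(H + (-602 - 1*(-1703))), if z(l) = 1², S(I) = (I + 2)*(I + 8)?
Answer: -1876/561 ≈ -3.3440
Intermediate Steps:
S(I) = (2 + I)*(8 + I)
H = 21 (H = 54 - 33 = 21)
z(l) = 1
(-3753 + z(S(-6)))/(H + (-602 - 1*(-1703))) = (-3753 + 1)/(21 + (-602 - 1*(-1703))) = -3752/(21 + (-602 + 1703)) = -3752/(21 + 1101) = -3752/1122 = -3752*1/1122 = -1876/561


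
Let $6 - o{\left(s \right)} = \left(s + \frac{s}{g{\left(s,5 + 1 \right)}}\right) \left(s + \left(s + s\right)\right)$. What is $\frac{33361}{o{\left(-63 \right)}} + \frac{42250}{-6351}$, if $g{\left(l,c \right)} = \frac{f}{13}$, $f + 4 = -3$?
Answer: $- \frac{24397921}{7206268} \approx -3.3857$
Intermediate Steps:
$f = -7$ ($f = -4 - 3 = -7$)
$g{\left(l,c \right)} = - \frac{7}{13}$
$o{\left(s \right)} = 6 + \frac{18 s^{2}}{7}$ ($o{\left(s \right)} = 6 - \left(s + \frac{s}{- \frac{7}{13}}\right) \left(s + \left(s + s\right)\right) = 6 - \left(s + s \left(- \frac{13}{7}\right)\right) \left(s + 2 s\right) = 6 - \left(s - \frac{13 s}{7}\right) 3 s = 6 - - \frac{6 s}{7} \cdot 3 s = 6 - - \frac{18 s^{2}}{7} = 6 + \frac{18 s^{2}}{7}$)
$\frac{33361}{o{\left(-63 \right)}} + \frac{42250}{-6351} = \frac{33361}{6 + \frac{18 \left(-63\right)^{2}}{7}} + \frac{42250}{-6351} = \frac{33361}{6 + \frac{18}{7} \cdot 3969} + 42250 \left(- \frac{1}{6351}\right) = \frac{33361}{6 + 10206} - \frac{42250}{6351} = \frac{33361}{10212} - \frac{42250}{6351} = - \frac{24397921}{7206268}$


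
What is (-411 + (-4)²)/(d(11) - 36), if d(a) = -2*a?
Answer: 395/58 ≈ 6.8103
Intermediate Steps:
(-411 + (-4)²)/(d(11) - 36) = (-411 + (-4)²)/(-2*11 - 36) = (-411 + 16)/(-22 - 36) = -395/(-58) = -395*(-1/58) = 395/58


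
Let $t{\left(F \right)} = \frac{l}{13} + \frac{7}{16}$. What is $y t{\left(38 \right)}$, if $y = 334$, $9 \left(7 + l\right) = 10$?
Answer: $- \frac{4843}{936} \approx -5.1741$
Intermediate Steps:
$l = - \frac{53}{9}$ ($l = -7 + \frac{1}{9} \cdot 10 = -7 + \frac{10}{9} = - \frac{53}{9} \approx -5.8889$)
$t{\left(F \right)} = - \frac{29}{1872}$ ($t{\left(F \right)} = - \frac{53}{9 \cdot 13} + \frac{7}{16} = \left(- \frac{53}{9}\right) \frac{1}{13} + 7 \cdot \frac{1}{16} = - \frac{53}{117} + \frac{7}{16} = - \frac{29}{1872}$)
$y t{\left(38 \right)} = 334 \left(- \frac{29}{1872}\right) = - \frac{4843}{936}$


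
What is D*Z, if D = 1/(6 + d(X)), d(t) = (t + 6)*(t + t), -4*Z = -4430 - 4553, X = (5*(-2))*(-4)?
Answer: 8983/14744 ≈ 0.60926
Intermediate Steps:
X = 40 (X = -10*(-4) = 40)
Z = 8983/4 (Z = -(-4430 - 4553)/4 = -1/4*(-8983) = 8983/4 ≈ 2245.8)
d(t) = 2*t*(6 + t) (d(t) = (6 + t)*(2*t) = 2*t*(6 + t))
D = 1/3686 (D = 1/(6 + 2*40*(6 + 40)) = 1/(6 + 2*40*46) = 1/(6 + 3680) = 1/3686 ≈ 0.00027130)
D*Z = (1/3686)*(8983/4) = 8983/14744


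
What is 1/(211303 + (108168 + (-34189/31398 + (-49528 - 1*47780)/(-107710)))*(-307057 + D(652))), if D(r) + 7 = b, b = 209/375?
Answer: -634102233750/21061179524724339379597 ≈ -3.0108e-11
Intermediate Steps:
b = 209/375 (b = 209*(1/375) = 209/375 ≈ 0.55733)
D(r) = -2416/375 (D(r) = -7 + 209/375 = -2416/375)
1/(211303 + (108168 + (-34189/31398 + (-49528 - 1*47780)/(-107710)))*(-307057 + D(652))) = 1/(211303 + (108168 + (-34189/31398 + (-49528 - 1*47780)/(-107710)))*(-307057 - 2416/375)) = 1/(211303 + (108168 + (-34189*1/31398 + (-49528 - 47780)*(-1/107710)))*(-115148791/375)) = 1/(211303 + (108168 + (-34189/31398 - 97308*(-1/107710)))*(-115148791/375)) = 1/(211303 + (108168 + (-34189/31398 + 48654/53855))*(-115148791/375)) = 1/(211303 + (108168 - 313610303/1690939290)*(-115148791/375)) = 1/(211303 + (182905207510417/1690939290)*(-115148791/375)) = 1/(211303 - 21061313512428637455847/634102233750) = 1/(-21061179524724339379597/634102233750) = -634102233750/21061179524724339379597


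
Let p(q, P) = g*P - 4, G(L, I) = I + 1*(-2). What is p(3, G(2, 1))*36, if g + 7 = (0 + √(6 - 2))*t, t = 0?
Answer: 108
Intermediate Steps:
G(L, I) = -2 + I (G(L, I) = I - 2 = -2 + I)
g = -7 (g = -7 + (0 + √(6 - 2))*0 = -7 + (0 + √4)*0 = -7 + (0 + 2)*0 = -7 + 2*0 = -7 + 0 = -7)
p(q, P) = -4 - 7*P (p(q, P) = -7*P - 4 = -4 - 7*P)
p(3, G(2, 1))*36 = (-4 - 7*(-2 + 1))*36 = (-4 - 7*(-1))*36 = (-4 + 7)*36 = 3*36 = 108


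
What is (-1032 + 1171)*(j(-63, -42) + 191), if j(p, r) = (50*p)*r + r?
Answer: 18410411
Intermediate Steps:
j(p, r) = r + 50*p*r (j(p, r) = 50*p*r + r = r + 50*p*r)
(-1032 + 1171)*(j(-63, -42) + 191) = (-1032 + 1171)*(-42*(1 + 50*(-63)) + 191) = 139*(-42*(1 - 3150) + 191) = 139*(-42*(-3149) + 191) = 139*(132258 + 191) = 139*132449 = 18410411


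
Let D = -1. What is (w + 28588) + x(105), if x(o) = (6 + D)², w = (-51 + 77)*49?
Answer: 29887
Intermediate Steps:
w = 1274 (w = 26*49 = 1274)
x(o) = 25 (x(o) = (6 - 1)² = 5² = 25)
(w + 28588) + x(105) = (1274 + 28588) + 25 = 29862 + 25 = 29887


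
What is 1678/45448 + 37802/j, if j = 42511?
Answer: 894679377/966019964 ≈ 0.92615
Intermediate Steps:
1678/45448 + 37802/j = 1678/45448 + 37802/42511 = 1678*(1/45448) + 37802*(1/42511) = 839/22724 + 37802/42511 = 894679377/966019964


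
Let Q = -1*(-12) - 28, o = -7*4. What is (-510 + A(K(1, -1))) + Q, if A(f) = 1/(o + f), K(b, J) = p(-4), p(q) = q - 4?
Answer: -18937/36 ≈ -526.03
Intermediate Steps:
o = -28
p(q) = -4 + q
Q = -16 (Q = 12 - 28 = -16)
K(b, J) = -8 (K(b, J) = -4 - 4 = -8)
A(f) = 1/(-28 + f)
(-510 + A(K(1, -1))) + Q = (-510 + 1/(-28 - 8)) - 16 = (-510 + 1/(-36)) - 16 = (-510 - 1/36) - 16 = -18361/36 - 16 = -18937/36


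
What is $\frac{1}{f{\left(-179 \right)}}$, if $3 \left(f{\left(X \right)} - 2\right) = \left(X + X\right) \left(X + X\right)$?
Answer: $\frac{3}{128170} \approx 2.3406 \cdot 10^{-5}$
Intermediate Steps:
$f{\left(X \right)} = 2 + \frac{4 X^{2}}{3}$ ($f{\left(X \right)} = 2 + \frac{\left(X + X\right) \left(X + X\right)}{3} = 2 + \frac{2 X 2 X}{3} = 2 + \frac{4 X^{2}}{3}$)
$\frac{1}{f{\left(-179 \right)}} = \frac{1}{2 + \frac{4 \left(-179\right)^{2}}{3}} = \frac{1}{2 + \frac{4}{3} \cdot 32041} = \frac{1}{2 + \frac{128164}{3}} = \frac{1}{\frac{128170}{3}} = \frac{3}{128170}$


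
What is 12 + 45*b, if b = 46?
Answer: 2082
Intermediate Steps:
12 + 45*b = 12 + 45*46 = 12 + 2070 = 2082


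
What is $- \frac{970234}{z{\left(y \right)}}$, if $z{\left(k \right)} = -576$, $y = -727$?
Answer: $\frac{485117}{288} \approx 1684.4$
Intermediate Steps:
$- \frac{970234}{z{\left(y \right)}} = - \frac{970234}{-576} = \left(-970234\right) \left(- \frac{1}{576}\right) = \frac{485117}{288}$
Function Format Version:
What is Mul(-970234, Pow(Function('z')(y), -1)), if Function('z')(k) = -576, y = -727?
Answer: Rational(485117, 288) ≈ 1684.4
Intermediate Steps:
Mul(-970234, Pow(Function('z')(y), -1)) = Mul(-970234, Pow(-576, -1)) = Mul(-970234, Rational(-1, 576)) = Rational(485117, 288)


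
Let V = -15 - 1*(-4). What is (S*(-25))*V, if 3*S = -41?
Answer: -11275/3 ≈ -3758.3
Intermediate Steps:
S = -41/3 (S = (1/3)*(-41) = -41/3 ≈ -13.667)
V = -11 (V = -15 + 4 = -11)
(S*(-25))*V = -41/3*(-25)*(-11) = (1025/3)*(-11) = -11275/3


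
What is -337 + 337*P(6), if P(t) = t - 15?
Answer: -3370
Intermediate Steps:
P(t) = -15 + t
-337 + 337*P(6) = -337 + 337*(-15 + 6) = -337 + 337*(-9) = -337 - 3033 = -3370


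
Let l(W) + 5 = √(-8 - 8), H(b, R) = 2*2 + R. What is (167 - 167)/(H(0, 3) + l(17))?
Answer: 0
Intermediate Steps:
H(b, R) = 4 + R
l(W) = -5 + 4*I (l(W) = -5 + √(-8 - 8) = -5 + √(-16) = -5 + 4*I)
(167 - 167)/(H(0, 3) + l(17)) = (167 - 167)/((4 + 3) + (-5 + 4*I)) = 0/(7 + (-5 + 4*I)) = 0/(2 + 4*I) = 0*((2 - 4*I)/20) = 0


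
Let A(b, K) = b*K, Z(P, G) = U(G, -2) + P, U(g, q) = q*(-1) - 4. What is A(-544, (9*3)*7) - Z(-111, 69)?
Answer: -102703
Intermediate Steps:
U(g, q) = -4 - q (U(g, q) = -q - 4 = -4 - q)
Z(P, G) = -2 + P (Z(P, G) = (-4 - 1*(-2)) + P = (-4 + 2) + P = -2 + P)
A(b, K) = K*b
A(-544, (9*3)*7) - Z(-111, 69) = ((9*3)*7)*(-544) - (-2 - 111) = (27*7)*(-544) - 1*(-113) = 189*(-544) + 113 = -102816 + 113 = -102703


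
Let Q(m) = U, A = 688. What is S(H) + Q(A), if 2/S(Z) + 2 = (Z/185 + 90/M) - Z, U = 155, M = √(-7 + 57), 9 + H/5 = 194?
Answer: 65868033/424961 - 9*√2/424961 ≈ 155.00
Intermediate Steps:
H = 925 (H = -45 + 5*194 = -45 + 970 = 925)
M = 5*√2 (M = √50 = 5*√2 ≈ 7.0711)
S(Z) = 2/(-2 + 9*√2 - 184*Z/185) (S(Z) = 2/(-2 + ((Z/185 + 90/((5*√2))) - Z)) = 2/(-2 + ((Z*(1/185) + 90*(√2/10)) - Z)) = 2/(-2 + ((Z/185 + 9*√2) - Z)) = 2/(-2 + ((9*√2 + Z/185) - Z)) = 2/(-2 + (9*√2 - 184*Z/185)) = 2/(-2 + 9*√2 - 184*Z/185))
Q(m) = 155
S(H) + Q(A) = -185*√2/(-1665 + 185*√2 + 92*925*√2) + 155 = -185*√2/(-1665 + 185*√2 + 85100*√2) + 155 = -185*√2/(-1665 + 85285*√2) + 155 = 155 - 185*√2/(-1665 + 85285*√2)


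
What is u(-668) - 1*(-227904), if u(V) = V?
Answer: 227236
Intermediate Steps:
u(-668) - 1*(-227904) = -668 - 1*(-227904) = -668 + 227904 = 227236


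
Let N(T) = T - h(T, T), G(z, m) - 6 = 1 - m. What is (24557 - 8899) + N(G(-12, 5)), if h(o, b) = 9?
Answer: 15651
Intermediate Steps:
G(z, m) = 7 - m (G(z, m) = 6 + (1 - m) = 7 - m)
N(T) = -9 + T (N(T) = T - 1*9 = T - 9 = -9 + T)
(24557 - 8899) + N(G(-12, 5)) = (24557 - 8899) + (-9 + (7 - 1*5)) = 15658 + (-9 + (7 - 5)) = 15658 + (-9 + 2) = 15658 - 7 = 15651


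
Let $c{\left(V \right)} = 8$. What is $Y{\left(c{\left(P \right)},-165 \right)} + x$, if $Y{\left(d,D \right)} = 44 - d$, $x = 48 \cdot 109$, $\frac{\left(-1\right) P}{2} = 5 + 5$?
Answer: $5268$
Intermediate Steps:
$P = -20$ ($P = - 2 \left(5 + 5\right) = \left(-2\right) 10 = -20$)
$x = 5232$
$Y{\left(c{\left(P \right)},-165 \right)} + x = \left(44 - 8\right) + 5232 = 36 + 5232 = 5268$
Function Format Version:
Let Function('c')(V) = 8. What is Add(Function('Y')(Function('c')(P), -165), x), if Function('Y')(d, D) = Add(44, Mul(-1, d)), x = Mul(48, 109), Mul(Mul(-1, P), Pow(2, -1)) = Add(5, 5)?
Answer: 5268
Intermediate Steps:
P = -20 (P = Mul(-2, Add(5, 5)) = Mul(-2, 10) = -20)
x = 5232
Add(Function('Y')(Function('c')(P), -165), x) = Add(Add(44, Mul(-1, 8)), 5232) = Add(Add(44, -8), 5232) = Add(36, 5232) = 5268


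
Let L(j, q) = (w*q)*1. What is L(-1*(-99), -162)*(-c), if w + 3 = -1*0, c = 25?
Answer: -12150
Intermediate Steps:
w = -3 (w = -3 - 1*0 = -3 + 0 = -3)
L(j, q) = -3*q (L(j, q) = -3*q*1 = -3*q)
L(-1*(-99), -162)*(-c) = (-3*(-162))*(-1*25) = 486*(-25) = -12150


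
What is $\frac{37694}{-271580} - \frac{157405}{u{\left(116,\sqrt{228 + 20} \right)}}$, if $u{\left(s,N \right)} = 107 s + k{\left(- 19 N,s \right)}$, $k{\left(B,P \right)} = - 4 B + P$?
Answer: $- \frac{8459526207881}{659932338920} + \frac{2990695 \sqrt{62}}{19439792} \approx -11.607$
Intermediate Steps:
$k{\left(B,P \right)} = P - 4 B$
$u{\left(s,N \right)} = 76 N + 108 s$ ($u{\left(s,N \right)} = 107 s - \left(- s + 4 \left(-19\right) N\right) = 107 s + \left(s + 76 N\right) = 76 N + 108 s$)
$\frac{37694}{-271580} - \frac{157405}{u{\left(116,\sqrt{228 + 20} \right)}} = \frac{37694}{-271580} - \frac{157405}{76 \sqrt{228 + 20} + 108 \cdot 116} = 37694 \left(- \frac{1}{271580}\right) - \frac{157405}{76 \sqrt{248} + 12528} = - \frac{18847}{135790} - \frac{157405}{76 \cdot 2 \sqrt{62} + 12528} = - \frac{18847}{135790} - \frac{157405}{152 \sqrt{62} + 12528} = - \frac{18847}{135790} - \frac{157405}{12528 + 152 \sqrt{62}}$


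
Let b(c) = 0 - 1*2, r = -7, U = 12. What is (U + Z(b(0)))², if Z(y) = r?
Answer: 25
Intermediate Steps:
b(c) = -2 (b(c) = 0 - 2 = -2)
Z(y) = -7
(U + Z(b(0)))² = (12 - 7)² = 5² = 25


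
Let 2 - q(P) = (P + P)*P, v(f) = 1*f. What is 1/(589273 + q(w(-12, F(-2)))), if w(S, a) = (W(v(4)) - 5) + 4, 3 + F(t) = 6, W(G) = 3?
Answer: 1/589267 ≈ 1.6970e-6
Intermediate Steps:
v(f) = f
F(t) = 3 (F(t) = -3 + 6 = 3)
w(S, a) = 2 (w(S, a) = (3 - 5) + 4 = -2 + 4 = 2)
q(P) = 2 - 2*P² (q(P) = 2 - (P + P)*P = 2 - 2*P*P = 2 - 2*P²)
1/(589273 + q(w(-12, F(-2)))) = 1/(589273 + (2 - 2*2²)) = 1/(589273 + (2 - 2*4)) = 1/(589273 + (2 - 8)) = 1/(589273 - 6) = 1/589267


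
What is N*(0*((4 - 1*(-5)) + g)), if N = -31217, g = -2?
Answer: 0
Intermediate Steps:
N*(0*((4 - 1*(-5)) + g)) = -0*((4 - 1*(-5)) - 2) = -0*((4 + 5) - 2) = -0*(9 - 2) = -0*7 = -31217*0 = 0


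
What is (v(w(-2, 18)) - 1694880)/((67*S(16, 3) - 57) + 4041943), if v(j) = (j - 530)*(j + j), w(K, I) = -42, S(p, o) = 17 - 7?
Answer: -411708/1010639 ≈ -0.40737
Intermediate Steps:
S(p, o) = 10
v(j) = 2*j*(-530 + j) (v(j) = (-530 + j)*(2*j) = 2*j*(-530 + j))
(v(w(-2, 18)) - 1694880)/((67*S(16, 3) - 57) + 4041943) = (2*(-42)*(-530 - 42) - 1694880)/((67*10 - 57) + 4041943) = (2*(-42)*(-572) - 1694880)/((670 - 57) + 4041943) = (48048 - 1694880)/(613 + 4041943) = -1646832/4042556 = -1646832*1/4042556 = -411708/1010639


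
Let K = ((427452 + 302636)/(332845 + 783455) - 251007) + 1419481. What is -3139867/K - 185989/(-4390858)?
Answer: -1893438297133849121/715911974133526888 ≈ -2.6448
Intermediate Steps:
K = 326092064072/279075 (K = (730088/1116300 - 251007) + 1419481 = (730088*(1/1116300) - 251007) + 1419481 = (182522/279075 - 251007) + 1419481 = -70049596003/279075 + 1419481 = 326092064072/279075 ≈ 1.1685e+6)
-3139867/K - 185989/(-4390858) = -3139867/326092064072/279075 - 185989/(-4390858) = -3139867*279075/326092064072 - 185989*(-1/4390858) = -876258383025/326092064072 + 185989/4390858 = -1893438297133849121/715911974133526888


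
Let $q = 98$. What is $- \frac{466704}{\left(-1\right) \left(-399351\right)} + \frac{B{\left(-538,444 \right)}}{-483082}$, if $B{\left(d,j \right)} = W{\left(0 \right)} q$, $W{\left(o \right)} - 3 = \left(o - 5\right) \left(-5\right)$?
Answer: $- \frac{37758686812}{32153213297} \approx -1.1743$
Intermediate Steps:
$W{\left(o \right)} = 28 - 5 o$ ($W{\left(o \right)} = 3 + \left(o - 5\right) \left(-5\right) = 3 + \left(-5 + o\right) \left(-5\right) = 3 - \left(-25 + 5 o\right) = 28 - 5 o$)
$B{\left(d,j \right)} = 2744$ ($B{\left(d,j \right)} = \left(28 - 0\right) 98 = \left(28 + 0\right) 98 = 28 \cdot 98 = 2744$)
$- \frac{466704}{\left(-1\right) \left(-399351\right)} + \frac{B{\left(-538,444 \right)}}{-483082} = - \frac{466704}{\left(-1\right) \left(-399351\right)} + \frac{2744}{-483082} = - \frac{466704}{399351} + 2744 \left(- \frac{1}{483082}\right) = \left(-466704\right) \frac{1}{399351} - \frac{1372}{241541} = - \frac{155568}{133117} - \frac{1372}{241541} = - \frac{37758686812}{32153213297}$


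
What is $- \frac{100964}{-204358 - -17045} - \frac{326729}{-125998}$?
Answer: $\frac{73921851249}{23601063374} \approx 3.1321$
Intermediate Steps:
$- \frac{100964}{-204358 - -17045} - \frac{326729}{-125998} = - \frac{100964}{-204358 + 17045} - - \frac{326729}{125998} = - \frac{100964}{-187313} + \frac{326729}{125998} = \left(-100964\right) \left(- \frac{1}{187313}\right) + \frac{326729}{125998} = \frac{100964}{187313} + \frac{326729}{125998} = \frac{73921851249}{23601063374}$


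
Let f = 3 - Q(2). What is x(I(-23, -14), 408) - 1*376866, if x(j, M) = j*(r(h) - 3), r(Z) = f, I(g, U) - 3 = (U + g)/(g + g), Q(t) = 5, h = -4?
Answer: -17336711/46 ≈ -3.7689e+5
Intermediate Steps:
I(g, U) = 3 + (U + g)/(2*g) (I(g, U) = 3 + (U + g)/(g + g) = 3 + (U + g)/((2*g)) = 3 + (U + g)*(1/(2*g)) = 3 + (U + g)/(2*g))
f = -2 (f = 3 - 1*5 = 3 - 5 = -2)
r(Z) = -2
x(j, M) = -5*j (x(j, M) = j*(-2 - 3) = j*(-5) = -5*j)
x(I(-23, -14), 408) - 1*376866 = -5*(-14 + 7*(-23))/(2*(-23)) - 1*376866 = -5*(-1)*(-14 - 161)/(2*23) - 376866 = -5*(-1)*(-175)/(2*23) - 376866 = -5*175/46 - 376866 = -875/46 - 376866 = -17336711/46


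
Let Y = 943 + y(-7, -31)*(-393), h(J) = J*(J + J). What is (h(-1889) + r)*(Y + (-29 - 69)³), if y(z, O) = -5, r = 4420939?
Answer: -10844293331004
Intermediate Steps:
h(J) = 2*J² (h(J) = J*(2*J) = 2*J²)
Y = 2908 (Y = 943 - 5*(-393) = 943 + 1965 = 2908)
(h(-1889) + r)*(Y + (-29 - 69)³) = (2*(-1889)² + 4420939)*(2908 + (-29 - 69)³) = (2*3568321 + 4420939)*(2908 + (-98)³) = (7136642 + 4420939)*(2908 - 941192) = 11557581*(-938284) = -10844293331004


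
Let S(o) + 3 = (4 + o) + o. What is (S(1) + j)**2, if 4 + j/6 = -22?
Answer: 23409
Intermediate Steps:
S(o) = 1 + 2*o (S(o) = -3 + ((4 + o) + o) = -3 + (4 + 2*o) = 1 + 2*o)
j = -156 (j = -24 + 6*(-22) = -24 - 132 = -156)
(S(1) + j)**2 = ((1 + 2*1) - 156)**2 = ((1 + 2) - 156)**2 = (3 - 156)**2 = (-153)**2 = 23409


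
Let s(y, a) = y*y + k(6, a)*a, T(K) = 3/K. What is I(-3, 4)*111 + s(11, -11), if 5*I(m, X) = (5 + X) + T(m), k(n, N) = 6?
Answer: 1163/5 ≈ 232.60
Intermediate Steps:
s(y, a) = y² + 6*a (s(y, a) = y*y + 6*a = y² + 6*a)
I(m, X) = 1 + X/5 + 3/(5*m) (I(m, X) = ((5 + X) + 3/m)/5 = (5 + X + 3/m)/5 = 1 + X/5 + 3/(5*m))
I(-3, 4)*111 + s(11, -11) = ((⅕)*(3 - 3*(5 + 4))/(-3))*111 + (11² + 6*(-11)) = ((⅕)*(-⅓)*(3 - 3*9))*111 + (121 - 66) = ((⅕)*(-⅓)*(3 - 27))*111 + 55 = ((⅕)*(-⅓)*(-24))*111 + 55 = (8/5)*111 + 55 = 888/5 + 55 = 1163/5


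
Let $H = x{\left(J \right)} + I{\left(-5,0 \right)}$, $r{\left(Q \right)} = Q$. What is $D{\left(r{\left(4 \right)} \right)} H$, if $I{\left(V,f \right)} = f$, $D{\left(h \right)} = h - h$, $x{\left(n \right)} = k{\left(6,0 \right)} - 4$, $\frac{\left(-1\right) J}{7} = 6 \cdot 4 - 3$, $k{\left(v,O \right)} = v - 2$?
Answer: $0$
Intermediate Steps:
$k{\left(v,O \right)} = -2 + v$
$J = -147$ ($J = - 7 \left(6 \cdot 4 - 3\right) = - 7 \left(24 - 3\right) = \left(-7\right) 21 = -147$)
$x{\left(n \right)} = 0$ ($x{\left(n \right)} = \left(-2 + 6\right) - 4 = 4 - 4 = 0$)
$D{\left(h \right)} = 0$
$H = 0$ ($H = 0 + 0 = 0$)
$D{\left(r{\left(4 \right)} \right)} H = 0 \cdot 0 = 0$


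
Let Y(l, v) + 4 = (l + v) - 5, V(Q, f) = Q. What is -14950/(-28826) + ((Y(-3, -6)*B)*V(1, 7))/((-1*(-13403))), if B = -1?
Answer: 100446859/193177439 ≈ 0.51997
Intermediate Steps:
Y(l, v) = -9 + l + v (Y(l, v) = -4 + ((l + v) - 5) = -4 + (-5 + l + v) = -9 + l + v)
-14950/(-28826) + ((Y(-3, -6)*B)*V(1, 7))/((-1*(-13403))) = -14950/(-28826) + (((-9 - 3 - 6)*(-1))*1)/((-1*(-13403))) = -14950*(-1/28826) + (-18*(-1)*1)/13403 = 7475/14413 + (18*1)*(1/13403) = 7475/14413 + 18*(1/13403) = 7475/14413 + 18/13403 = 100446859/193177439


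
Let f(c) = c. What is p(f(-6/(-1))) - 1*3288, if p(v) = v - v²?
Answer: -3318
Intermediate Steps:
p(f(-6/(-1))) - 1*3288 = (-6/(-1))*(1 - (-6)/(-1)) - 1*3288 = (-6*(-1))*(1 - (-6)*(-1)) - 3288 = 6*(1 - 1*6) - 3288 = 6*(1 - 6) - 3288 = 6*(-5) - 3288 = -30 - 3288 = -3318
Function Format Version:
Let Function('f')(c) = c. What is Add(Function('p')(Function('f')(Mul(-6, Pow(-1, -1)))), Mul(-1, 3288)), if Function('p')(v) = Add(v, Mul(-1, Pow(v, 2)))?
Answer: -3318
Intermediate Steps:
Add(Function('p')(Function('f')(Mul(-6, Pow(-1, -1)))), Mul(-1, 3288)) = Add(Mul(Mul(-6, Pow(-1, -1)), Add(1, Mul(-1, Mul(-6, Pow(-1, -1))))), Mul(-1, 3288)) = Add(Mul(Mul(-6, -1), Add(1, Mul(-1, Mul(-6, -1)))), -3288) = Add(Mul(6, Add(1, Mul(-1, 6))), -3288) = Add(Mul(6, Add(1, -6)), -3288) = Add(Mul(6, -5), -3288) = Add(-30, -3288) = -3318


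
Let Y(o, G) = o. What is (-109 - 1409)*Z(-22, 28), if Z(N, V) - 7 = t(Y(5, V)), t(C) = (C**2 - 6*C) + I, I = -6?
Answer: 6072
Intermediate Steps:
t(C) = -6 + C**2 - 6*C (t(C) = (C**2 - 6*C) - 6 = -6 + C**2 - 6*C)
Z(N, V) = -4 (Z(N, V) = 7 + (-6 + 5**2 - 6*5) = 7 + (-6 + 25 - 30) = 7 - 11 = -4)
(-109 - 1409)*Z(-22, 28) = (-109 - 1409)*(-4) = -1518*(-4) = 6072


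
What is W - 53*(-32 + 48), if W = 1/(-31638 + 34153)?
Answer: -2132719/2515 ≈ -848.00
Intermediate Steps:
W = 1/2515 ≈ 0.00039761
W - 53*(-32 + 48) = 1/2515 - 53*(-32 + 48) = 1/2515 - 53*16 = 1/2515 - 848 = -2132719/2515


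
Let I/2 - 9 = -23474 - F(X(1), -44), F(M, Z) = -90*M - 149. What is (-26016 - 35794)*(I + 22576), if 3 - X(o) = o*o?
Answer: 1464649760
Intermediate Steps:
X(o) = 3 - o² (X(o) = 3 - o*o = 3 - o²)
F(M, Z) = -149 - 90*M
I = -46272 (I = 18 + 2*(-23474 - (-149 - 90*(3 - 1*1²))) = 18 + 2*(-23474 - (-149 - 90*(3 - 1*1))) = 18 + 2*(-23474 - (-149 - 90*(3 - 1))) = 18 + 2*(-23474 - (-149 - 90*2)) = 18 + 2*(-23474 - (-149 - 180)) = 18 + 2*(-23474 - 1*(-329)) = 18 + 2*(-23474 + 329) = 18 + 2*(-23145) = 18 - 46290 = -46272)
(-26016 - 35794)*(I + 22576) = (-26016 - 35794)*(-46272 + 22576) = -61810*(-23696) = 1464649760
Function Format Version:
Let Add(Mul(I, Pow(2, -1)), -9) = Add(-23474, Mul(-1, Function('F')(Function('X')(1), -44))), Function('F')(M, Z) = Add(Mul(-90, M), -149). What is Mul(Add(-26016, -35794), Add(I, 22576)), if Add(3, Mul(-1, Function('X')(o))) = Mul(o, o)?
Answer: 1464649760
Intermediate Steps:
Function('X')(o) = Add(3, Mul(-1, Pow(o, 2))) (Function('X')(o) = Add(3, Mul(-1, Mul(o, o))) = Add(3, Mul(-1, Pow(o, 2))))
Function('F')(M, Z) = Add(-149, Mul(-90, M))
I = -46272 (I = Add(18, Mul(2, Add(-23474, Mul(-1, Add(-149, Mul(-90, Add(3, Mul(-1, Pow(1, 2))))))))) = Add(18, Mul(2, Add(-23474, Mul(-1, Add(-149, Mul(-90, Add(3, Mul(-1, 1)))))))) = Add(18, Mul(2, Add(-23474, Mul(-1, Add(-149, Mul(-90, Add(3, -1))))))) = Add(18, Mul(2, Add(-23474, Mul(-1, Add(-149, Mul(-90, 2)))))) = Add(18, Mul(2, Add(-23474, Mul(-1, Add(-149, -180))))) = Add(18, Mul(2, Add(-23474, Mul(-1, -329)))) = Add(18, Mul(2, Add(-23474, 329))) = Add(18, Mul(2, -23145)) = Add(18, -46290) = -46272)
Mul(Add(-26016, -35794), Add(I, 22576)) = Mul(Add(-26016, -35794), Add(-46272, 22576)) = Mul(-61810, -23696) = 1464649760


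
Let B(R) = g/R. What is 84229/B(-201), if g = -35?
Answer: 16930029/35 ≈ 4.8372e+5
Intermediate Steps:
B(R) = -35/R
84229/B(-201) = 84229/((-35/(-201))) = 84229/((-35*(-1/201))) = 84229/(35/201) = 84229*(201/35) = 16930029/35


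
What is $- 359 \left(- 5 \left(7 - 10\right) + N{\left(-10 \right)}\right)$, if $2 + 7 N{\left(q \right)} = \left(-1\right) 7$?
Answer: $- \frac{34464}{7} \approx -4923.4$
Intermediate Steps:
$N{\left(q \right)} = - \frac{9}{7}$ ($N{\left(q \right)} = - \frac{2}{7} + \frac{\left(-1\right) 7}{7} = - \frac{2}{7} + \frac{1}{7} \left(-7\right) = - \frac{2}{7} - 1 = - \frac{9}{7}$)
$- 359 \left(- 5 \left(7 - 10\right) + N{\left(-10 \right)}\right) = - 359 \left(- 5 \left(7 - 10\right) - \frac{9}{7}\right) = - 359 \left(\left(-5\right) \left(-3\right) - \frac{9}{7}\right) = - 359 \left(15 - \frac{9}{7}\right) = \left(-359\right) \frac{96}{7} = - \frac{34464}{7}$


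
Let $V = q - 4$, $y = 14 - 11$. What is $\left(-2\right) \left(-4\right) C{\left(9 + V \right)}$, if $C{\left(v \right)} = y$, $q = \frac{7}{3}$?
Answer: $24$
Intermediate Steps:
$q = \frac{7}{3}$ ($q = 7 \cdot \frac{1}{3} = \frac{7}{3} \approx 2.3333$)
$y = 3$ ($y = 14 - 11 = 3$)
$V = - \frac{5}{3}$ ($V = \frac{7}{3} - 4 = - \frac{5}{3} \approx -1.6667$)
$C{\left(v \right)} = 3$
$\left(-2\right) \left(-4\right) C{\left(9 + V \right)} = \left(-2\right) \left(-4\right) 3 = 8 \cdot 3 = 24$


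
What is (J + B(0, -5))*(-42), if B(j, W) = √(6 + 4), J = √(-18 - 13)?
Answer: -42*√10 - 42*I*√31 ≈ -132.82 - 233.85*I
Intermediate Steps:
J = I*√31 (J = √(-31) = I*√31 ≈ 5.5678*I)
B(j, W) = √10
(J + B(0, -5))*(-42) = (I*√31 + √10)*(-42) = (√10 + I*√31)*(-42) = -42*√10 - 42*I*√31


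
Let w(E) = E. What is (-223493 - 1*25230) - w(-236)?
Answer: -248487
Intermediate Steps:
(-223493 - 1*25230) - w(-236) = (-223493 - 1*25230) - 1*(-236) = (-223493 - 25230) + 236 = -248723 + 236 = -248487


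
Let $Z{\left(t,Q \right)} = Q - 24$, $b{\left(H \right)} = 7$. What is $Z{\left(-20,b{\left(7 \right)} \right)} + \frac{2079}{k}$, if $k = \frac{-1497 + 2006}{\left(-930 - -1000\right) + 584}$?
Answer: $\frac{1351013}{509} \approx 2654.3$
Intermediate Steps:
$Z{\left(t,Q \right)} = -24 + Q$ ($Z{\left(t,Q \right)} = Q - 24 = -24 + Q$)
$k = \frac{509}{654}$ ($k = \frac{509}{\left(-930 + 1000\right) + 584} = \frac{509}{70 + 584} = \frac{509}{654} \approx 0.77829$)
$Z{\left(-20,b{\left(7 \right)} \right)} + \frac{2079}{k} = \left(-24 + 7\right) + \frac{2079}{\frac{509}{654}} = -17 + 2079 \cdot \frac{654}{509} = -17 + \frac{1359666}{509} = \frac{1351013}{509}$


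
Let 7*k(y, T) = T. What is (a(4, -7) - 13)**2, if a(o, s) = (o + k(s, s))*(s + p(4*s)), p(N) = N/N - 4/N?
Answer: 45796/49 ≈ 934.61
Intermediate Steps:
k(y, T) = T/7
p(N) = 1 - 4/N
a(o, s) = (o + s/7)*(s + (-4 + 4*s)/(4*s)) (a(o, s) = (o + s/7)*(s + (-4 + 4*s)/((4*s))) = (o + s/7)*(s + (1/(4*s))*(-4 + 4*s)) = (o + s/7)*(s + (-4 + 4*s)/(4*s)))
(a(4, -7) - 13)**2 = ((-1/7 + 4 + (1/7)*(-7) + (1/7)*(-7)**2 + 4*(-7) - 1*4/(-7)) - 13)**2 = ((-1/7 + 4 - 1 + (1/7)*49 - 28 - 1*4*(-1/7)) - 13)**2 = ((-1/7 + 4 - 1 + 7 - 28 + 4/7) - 13)**2 = (-123/7 - 13)**2 = (-214/7)**2 = 45796/49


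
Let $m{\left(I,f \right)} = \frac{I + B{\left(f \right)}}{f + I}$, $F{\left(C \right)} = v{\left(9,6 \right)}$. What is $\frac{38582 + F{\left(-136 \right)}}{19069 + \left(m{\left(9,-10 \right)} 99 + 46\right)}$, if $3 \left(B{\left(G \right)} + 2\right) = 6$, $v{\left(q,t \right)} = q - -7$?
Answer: $\frac{19299}{9112} \approx 2.118$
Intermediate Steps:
$v{\left(q,t \right)} = 7 + q$ ($v{\left(q,t \right)} = q + 7 = 7 + q$)
$B{\left(G \right)} = 0$ ($B{\left(G \right)} = -2 + \frac{1}{3} \cdot 6 = -2 + 2 = 0$)
$F{\left(C \right)} = 16$ ($F{\left(C \right)} = 7 + 9 = 16$)
$m{\left(I,f \right)} = \frac{I}{I + f}$ ($m{\left(I,f \right)} = \frac{I + 0}{f + I} = \frac{I}{I + f}$)
$\frac{38582 + F{\left(-136 \right)}}{19069 + \left(m{\left(9,-10 \right)} 99 + 46\right)} = \frac{38582 + 16}{19069 + \left(\frac{9}{9 - 10} \cdot 99 + 46\right)} = \frac{38598}{19069 + \left(\frac{9}{-1} \cdot 99 + 46\right)} = \frac{38598}{19069 + \left(9 \left(-1\right) 99 + 46\right)} = \frac{38598}{19069 + \left(\left(-9\right) 99 + 46\right)} = \frac{38598}{19069 + \left(-891 + 46\right)} = \frac{38598}{19069 - 845} = \frac{38598}{18224} = 38598 \cdot \frac{1}{18224} = \frac{19299}{9112}$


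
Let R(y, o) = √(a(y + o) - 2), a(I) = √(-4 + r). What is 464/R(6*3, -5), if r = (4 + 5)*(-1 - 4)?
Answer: 464/√(-2 + 7*I) ≈ 103.56 - 137.29*I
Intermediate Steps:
r = -45 (r = 9*(-5) = -45)
a(I) = 7*I (a(I) = √(-4 - 45) = √(-49) = 7*I)
R(y, o) = √(-2 + 7*I) (R(y, o) = √(7*I - 2) = √(-2 + 7*I))
464/R(6*3, -5) = 464/(√(-2 + 7*I)) = 464/√(-2 + 7*I)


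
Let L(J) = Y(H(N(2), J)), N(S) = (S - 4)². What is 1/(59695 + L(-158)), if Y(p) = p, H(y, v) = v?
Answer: 1/59537 ≈ 1.6796e-5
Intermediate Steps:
N(S) = (-4 + S)²
L(J) = J
1/(59695 + L(-158)) = 1/(59695 - 158) = 1/59537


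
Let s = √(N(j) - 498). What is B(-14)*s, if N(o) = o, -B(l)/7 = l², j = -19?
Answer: -1372*I*√517 ≈ -31196.0*I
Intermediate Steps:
B(l) = -7*l²
s = I*√517 (s = √(-19 - 498) = √(-517) = I*√517 ≈ 22.738*I)
B(-14)*s = (-7*(-14)²)*(I*√517) = (-7*196)*(I*√517) = -1372*I*√517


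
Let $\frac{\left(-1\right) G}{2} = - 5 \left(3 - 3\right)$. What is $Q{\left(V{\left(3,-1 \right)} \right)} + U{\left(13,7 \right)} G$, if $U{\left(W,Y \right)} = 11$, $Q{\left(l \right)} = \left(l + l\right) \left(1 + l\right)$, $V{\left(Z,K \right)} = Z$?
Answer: $24$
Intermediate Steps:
$G = 0$ ($G = - 2 \left(- 5 \left(3 - 3\right)\right) = - 2 \left(\left(-5\right) 0\right) = \left(-2\right) 0 = 0$)
$Q{\left(l \right)} = 2 l \left(1 + l\right)$
$Q{\left(V{\left(3,-1 \right)} \right)} + U{\left(13,7 \right)} G = 2 \cdot 3 \left(1 + 3\right) + 11 \cdot 0 = 2 \cdot 3 \cdot 4 + 0 = 24 + 0 = 24$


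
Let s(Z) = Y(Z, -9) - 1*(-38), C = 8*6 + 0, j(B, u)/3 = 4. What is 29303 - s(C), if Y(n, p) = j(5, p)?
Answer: 29253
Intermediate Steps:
j(B, u) = 12 (j(B, u) = 3*4 = 12)
C = 48 (C = 48 + 0 = 48)
Y(n, p) = 12
s(Z) = 50 (s(Z) = 12 - 1*(-38) = 12 + 38 = 50)
29303 - s(C) = 29303 - 1*50 = 29303 - 50 = 29253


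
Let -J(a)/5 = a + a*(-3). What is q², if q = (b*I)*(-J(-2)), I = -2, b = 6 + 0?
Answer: 57600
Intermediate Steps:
b = 6
J(a) = 10*a (J(a) = -5*(a + a*(-3)) = -5*(a - 3*a) = -(-10)*a = 10*a)
q = -240 (q = (6*(-2))*(-10*(-2)) = -(-12)*(-20) = -12*20 = -240)
q² = (-240)² = 57600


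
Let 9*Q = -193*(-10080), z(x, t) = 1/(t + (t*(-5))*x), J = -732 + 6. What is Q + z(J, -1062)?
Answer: 833539331519/3856122 ≈ 2.1616e+5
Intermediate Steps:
J = -726
z(x, t) = 1/(t - 5*t*x) (z(x, t) = 1/(t + (-5*t)*x) = 1/(t - 5*t*x))
Q = 216160 (Q = (-193*(-10080))/9 = (⅑)*1945440 = 216160)
Q + z(J, -1062) = 216160 - 1/(-1062*(-1 + 5*(-726))) = 216160 - 1*(-1/1062)/(-1 - 3630) = 216160 - 1*(-1/1062)/(-3631) = 216160 - 1*(-1/1062)*(-1/3631) = 216160 - 1/3856122 = 833539331519/3856122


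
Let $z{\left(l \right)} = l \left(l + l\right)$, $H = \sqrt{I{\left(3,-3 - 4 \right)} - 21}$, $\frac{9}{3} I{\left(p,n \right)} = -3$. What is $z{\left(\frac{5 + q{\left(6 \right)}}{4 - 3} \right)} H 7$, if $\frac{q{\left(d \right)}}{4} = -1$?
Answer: $14 i \sqrt{22} \approx 65.666 i$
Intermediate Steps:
$q{\left(d \right)} = -4$ ($q{\left(d \right)} = 4 \left(-1\right) = -4$)
$I{\left(p,n \right)} = -1$ ($I{\left(p,n \right)} = \frac{1}{3} \left(-3\right) = -1$)
$H = i \sqrt{22}$ ($H = \sqrt{-1 - 21} = \sqrt{-22} = i \sqrt{22} \approx 4.6904 i$)
$z{\left(l \right)} = 2 l^{2}$ ($z{\left(l \right)} = l 2 l = 2 l^{2}$)
$z{\left(\frac{5 + q{\left(6 \right)}}{4 - 3} \right)} H 7 = 2 \left(\frac{5 - 4}{4 - 3}\right)^{2} i \sqrt{22} \cdot 7 = 2 \left(1 \cdot 1^{-1}\right)^{2} i \sqrt{22} \cdot 7 = 2 \left(1 \cdot 1\right)^{2} i \sqrt{22} \cdot 7 = 2 \cdot 1^{2} i \sqrt{22} \cdot 7 = 2 \cdot 1 i \sqrt{22} \cdot 7 = 2 i \sqrt{22} \cdot 7 = 14 i \sqrt{22}$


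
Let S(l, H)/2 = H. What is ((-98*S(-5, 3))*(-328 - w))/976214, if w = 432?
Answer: 223440/488107 ≈ 0.45777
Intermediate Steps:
S(l, H) = 2*H
((-98*S(-5, 3))*(-328 - w))/976214 = ((-196*3)*(-328 - 1*432))/976214 = ((-98*6)*(-328 - 432))*(1/976214) = -588*(-760)*(1/976214) = 446880*(1/976214) = 223440/488107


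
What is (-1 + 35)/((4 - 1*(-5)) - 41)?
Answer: -17/16 ≈ -1.0625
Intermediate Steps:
(-1 + 35)/((4 - 1*(-5)) - 41) = 34/((4 + 5) - 41) = 34/(9 - 41) = 34/(-32) = 34*(-1/32) = -17/16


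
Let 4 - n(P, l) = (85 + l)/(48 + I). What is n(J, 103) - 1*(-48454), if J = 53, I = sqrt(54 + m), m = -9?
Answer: 36485866/753 + 188*sqrt(5)/753 ≈ 48455.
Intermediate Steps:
I = 3*sqrt(5) (I = sqrt(54 - 9) = sqrt(45) = 3*sqrt(5) ≈ 6.7082)
n(P, l) = 4 - (85 + l)/(48 + 3*sqrt(5))
n(J, 103) - 1*(-48454) = (1652/753 - 16/753*103 + 85*sqrt(5)/753 + (1/753)*103*sqrt(5)) - 1*(-48454) = (1652/753 - 1648/753 + 85*sqrt(5)/753 + 103*sqrt(5)/753) + 48454 = (4/753 + 188*sqrt(5)/753) + 48454 = 36485866/753 + 188*sqrt(5)/753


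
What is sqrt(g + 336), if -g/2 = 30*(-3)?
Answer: 2*sqrt(129) ≈ 22.716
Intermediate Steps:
g = 180 (g = -60*(-3) = -2*(-90) = 180)
sqrt(g + 336) = sqrt(180 + 336) = sqrt(516) = 2*sqrt(129)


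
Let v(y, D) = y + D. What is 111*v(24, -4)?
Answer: 2220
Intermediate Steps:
v(y, D) = D + y
111*v(24, -4) = 111*(-4 + 24) = 111*20 = 2220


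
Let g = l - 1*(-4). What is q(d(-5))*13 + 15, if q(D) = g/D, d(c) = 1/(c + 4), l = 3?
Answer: -76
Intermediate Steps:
d(c) = 1/(4 + c)
g = 7 (g = 3 - 1*(-4) = 3 + 4 = 7)
q(D) = 7/D
q(d(-5))*13 + 15 = (7/(1/(4 - 5)))*13 + 15 = (7/(1/(-1)))*13 + 15 = (7/(-1))*13 + 15 = (7*(-1))*13 + 15 = -7*13 + 15 = -91 + 15 = -76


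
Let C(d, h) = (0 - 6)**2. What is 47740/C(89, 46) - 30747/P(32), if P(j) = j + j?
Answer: 487117/576 ≈ 845.69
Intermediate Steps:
C(d, h) = 36 (C(d, h) = (-6)**2 = 36)
P(j) = 2*j
47740/C(89, 46) - 30747/P(32) = 47740/36 - 30747/(2*32) = 47740*(1/36) - 30747/64 = 11935/9 - 30747*1/64 = 11935/9 - 30747/64 = 487117/576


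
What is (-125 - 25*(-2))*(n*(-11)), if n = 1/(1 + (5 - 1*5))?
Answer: 825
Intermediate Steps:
n = 1 (n = 1/(1 + (5 - 5)) = 1/(1 + 0) = 1/1 = 1)
(-125 - 25*(-2))*(n*(-11)) = (-125 - 25*(-2))*(1*(-11)) = (-125 + 50)*(-11) = -75*(-11) = 825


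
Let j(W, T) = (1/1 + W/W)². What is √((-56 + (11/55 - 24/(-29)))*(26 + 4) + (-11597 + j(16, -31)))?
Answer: I*√11136667/29 ≈ 115.07*I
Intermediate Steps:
j(W, T) = 4 (j(W, T) = (1 + 1)² = 2² = 4)
√((-56 + (11/55 - 24/(-29)))*(26 + 4) + (-11597 + j(16, -31))) = √((-56 + (11/55 - 24/(-29)))*(26 + 4) + (-11597 + 4)) = √((-56 + (11*(1/55) - 24*(-1/29)))*30 - 11593) = √((-56 + (⅕ + 24/29))*30 - 11593) = √((-56 + 149/145)*30 - 11593) = √(-7971/145*30 - 11593) = √(-47826/29 - 11593) = √(-384023/29) = I*√11136667/29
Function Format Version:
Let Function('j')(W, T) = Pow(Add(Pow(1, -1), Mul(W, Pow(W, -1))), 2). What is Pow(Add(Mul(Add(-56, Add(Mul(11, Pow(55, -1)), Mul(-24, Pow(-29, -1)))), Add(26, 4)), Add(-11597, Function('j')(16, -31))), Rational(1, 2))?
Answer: Mul(Rational(1, 29), I, Pow(11136667, Rational(1, 2))) ≈ Mul(115.07, I)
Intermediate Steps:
Function('j')(W, T) = 4 (Function('j')(W, T) = Pow(Add(1, 1), 2) = Pow(2, 2) = 4)
Pow(Add(Mul(Add(-56, Add(Mul(11, Pow(55, -1)), Mul(-24, Pow(-29, -1)))), Add(26, 4)), Add(-11597, Function('j')(16, -31))), Rational(1, 2)) = Pow(Add(Mul(Add(-56, Add(Mul(11, Pow(55, -1)), Mul(-24, Pow(-29, -1)))), Add(26, 4)), Add(-11597, 4)), Rational(1, 2)) = Pow(Add(Mul(Add(-56, Add(Mul(11, Rational(1, 55)), Mul(-24, Rational(-1, 29)))), 30), -11593), Rational(1, 2)) = Pow(Add(Mul(Add(-56, Add(Rational(1, 5), Rational(24, 29))), 30), -11593), Rational(1, 2)) = Pow(Add(Mul(Add(-56, Rational(149, 145)), 30), -11593), Rational(1, 2)) = Pow(Add(Mul(Rational(-7971, 145), 30), -11593), Rational(1, 2)) = Pow(Add(Rational(-47826, 29), -11593), Rational(1, 2)) = Pow(Rational(-384023, 29), Rational(1, 2)) = Mul(Rational(1, 29), I, Pow(11136667, Rational(1, 2)))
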